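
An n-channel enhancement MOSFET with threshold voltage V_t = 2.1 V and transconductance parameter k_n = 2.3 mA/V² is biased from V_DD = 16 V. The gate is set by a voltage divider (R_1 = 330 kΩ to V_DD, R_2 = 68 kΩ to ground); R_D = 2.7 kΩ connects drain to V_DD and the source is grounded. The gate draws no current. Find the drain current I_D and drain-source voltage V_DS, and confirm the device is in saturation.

I_D ≈ 0.46 mA, V_DS ≈ 15 V

V_G = V_DD·R_2/(R_1+R_2) = 16×68/398 = 2.73 V. With the source grounded, V_GS = V_G = 2.73 V.
Assume saturation: I_D = (k_n/2)(V_GS − V_t)² = (2.3/2)×(2.73 − 2.1)² = 1.15×0.634² = 0.462 mA.
V_DS = V_DD − I_D·R_D = 16 − 0.462×2.7 = 14.8 V.
Saturation requires V_DS ≥ V_GS − V_t = 0.634 V; 14.8 ≥ 0.634 ✓.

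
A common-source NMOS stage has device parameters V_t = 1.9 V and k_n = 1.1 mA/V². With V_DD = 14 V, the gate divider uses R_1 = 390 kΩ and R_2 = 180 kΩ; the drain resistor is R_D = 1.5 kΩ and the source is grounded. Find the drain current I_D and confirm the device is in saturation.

I_D ≈ 3.5 mA

V_G = V_DD·R_2/(R_1+R_2) = 14×180/570 = 4.42 V. With the source grounded, V_GS = V_G = 4.42 V.
Assume saturation: I_D = (k_n/2)(V_GS − V_t)² = (1.1/2)×(4.42 − 1.9)² = 0.55×2.52² = 3.5 mA.
V_DS = V_DD − I_D·R_D = 14 − 3.5×1.5 = 8.76 V.
Saturation requires V_DS ≥ V_GS − V_t = 2.52 V; 8.76 ≥ 2.52 ✓.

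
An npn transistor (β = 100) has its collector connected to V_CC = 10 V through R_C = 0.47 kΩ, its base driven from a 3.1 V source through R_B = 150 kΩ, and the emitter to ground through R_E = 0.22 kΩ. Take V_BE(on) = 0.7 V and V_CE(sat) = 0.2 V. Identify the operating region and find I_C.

active; I_C ≈ 1.4 mA

Assume active. Base-emitter loop: I_B = (V_BB − V_BE)/(R_B + (β+1)R_E) = (3.1 − 0.7)/(150 + 101×0.22) = 0.0139 mA.
I_C = β·I_B = 100×0.0139 = 1.39 mA.
V_CE = V_CC − I_C·R_C − I_E·R_E = 10 − 1.39×0.47 − 1.41×0.22 = 9.04 V > V_CE(sat), so the active-region assumption holds.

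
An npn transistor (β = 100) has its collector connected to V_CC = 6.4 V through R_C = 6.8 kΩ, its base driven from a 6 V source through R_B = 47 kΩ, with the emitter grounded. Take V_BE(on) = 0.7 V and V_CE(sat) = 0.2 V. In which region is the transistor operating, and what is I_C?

Assume active: I_B = (6 − 0.7)/47 = 0.113 mA, giving I_C = β·I_B = 11.3 mA.
But then V_CE = 6.4 − 11.3×6.8 = -70.3 V < V_CE(sat) = 0.2 V — impossible in the active region.
So the transistor is saturated. With V_CE = 0.2 V, I_C = (V_CC − 0.2)/R_C = 6.2/6.8 = 0.912 mA.
Check: β·I_B = 11.3 mA > I_C = 0.912 mA, confirming saturation.

saturation; I_C ≈ 0.91 mA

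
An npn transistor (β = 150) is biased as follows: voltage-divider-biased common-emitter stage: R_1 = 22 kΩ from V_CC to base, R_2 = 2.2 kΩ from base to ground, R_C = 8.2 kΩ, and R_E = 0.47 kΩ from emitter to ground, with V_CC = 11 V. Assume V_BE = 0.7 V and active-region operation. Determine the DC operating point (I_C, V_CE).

Thevenize the base divider: V_Th = V_CC·R_2/(R_1+R_2) = 11×2.2/24.2 = 1 V, R_Th = R_1‖R_2 = 2 kΩ.
Base-emitter loop: V_Th = I_B·R_Th + V_BE + (β+1)I_B·R_E, so I_B = (1 − 0.7) / (2 + 151×0.47) = 0.00411 mA.
I_C = β·I_B = 150×0.00411 = 0.617 mA, and I_E = (β+1)I_B = 0.621 mA.
V_CE = V_CC − I_C·R_C − I_E·R_E = 11 − 0.617×8.2 − 0.621×0.47 = 5.65 V.
V_CE = 5.65 V > 0.2 V confirms active-region operation.

I_C ≈ 0.62 mA, V_CE ≈ 5.7 V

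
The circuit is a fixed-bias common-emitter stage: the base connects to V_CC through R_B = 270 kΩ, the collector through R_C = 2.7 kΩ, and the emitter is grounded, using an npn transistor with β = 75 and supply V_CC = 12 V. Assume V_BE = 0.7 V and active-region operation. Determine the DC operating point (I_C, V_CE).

Base loop: V_CC = I_B·R_B + V_BE, so I_B = (12 − 0.7)/270 kΩ = 0.0419 mA.
In the active region I_C = β·I_B = 75 × 0.0419 = 3.14 mA.
Collector loop: V_CE = V_CC − I_C·R_C = 12 − 3.14×2.7 = 3.52 V.
Since V_CE = 3.52 V > V_CE(sat) ≈ 0.2 V, the transistor is in the active region as assumed.

I_C ≈ 3.1 mA, V_CE ≈ 3.5 V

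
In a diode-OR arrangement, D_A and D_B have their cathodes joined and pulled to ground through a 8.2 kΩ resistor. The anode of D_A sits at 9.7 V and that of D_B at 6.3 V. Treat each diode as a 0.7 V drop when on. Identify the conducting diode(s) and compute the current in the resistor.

Only D_A conducts; I_R ≈ 1.1 mA

Assume both conduct. Then node N would need to be at both 9.7−0.7 = 9 V and 6.3−0.7 = 5.6 V, which is impossible.
Assume only D_A conducts: V_N = 9.7 − 0.7 = 9 V, so I_R = 9/8.2 = 1.1 mA.
Check D_B: its anode-to-cathode voltage is 6.3 − 9 = -2.7 V < 0.7 V, so it is off. The assumption is consistent.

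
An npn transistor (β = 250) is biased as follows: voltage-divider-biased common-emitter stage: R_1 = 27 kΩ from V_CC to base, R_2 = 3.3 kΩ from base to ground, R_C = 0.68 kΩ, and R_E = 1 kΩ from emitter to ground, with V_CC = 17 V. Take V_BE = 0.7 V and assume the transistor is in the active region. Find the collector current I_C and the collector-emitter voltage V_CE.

I_C ≈ 1.1 mA, V_CE ≈ 15 V

Thevenize the base divider: V_Th = V_CC·R_2/(R_1+R_2) = 17×3.3/30.3 = 1.85 V, R_Th = R_1‖R_2 = 2.94 kΩ.
Base-emitter loop: V_Th = I_B·R_Th + V_BE + (β+1)I_B·R_E, so I_B = (1.85 − 0.7) / (2.94 + 251×1) = 0.00453 mA.
I_C = β·I_B = 250×0.00453 = 1.13 mA, and I_E = (β+1)I_B = 1.14 mA.
V_CE = V_CC − I_C·R_C − I_E·R_E = 17 − 1.13×0.68 − 1.14×1 = 15.1 V.
V_CE = 15.1 V > 0.2 V confirms active-region operation.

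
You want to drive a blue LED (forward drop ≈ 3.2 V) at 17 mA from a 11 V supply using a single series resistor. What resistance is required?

R ≈ 0.46 kΩ

The resistor drops V_S − V_D = 11 − 3.2 = 7.8 V at 17 mA.
R = 7.8 V / 17 mA = 0.459 kΩ.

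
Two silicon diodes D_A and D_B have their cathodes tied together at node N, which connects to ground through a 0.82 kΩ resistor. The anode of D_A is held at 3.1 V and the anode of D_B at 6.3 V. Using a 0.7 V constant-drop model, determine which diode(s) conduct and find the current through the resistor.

Assume both conduct. Then node N would need to be at both 3.1−0.7 = 2.4 V and 6.3−0.7 = 5.6 V, which is impossible.
Assume only D_B conducts: V_N = 6.3 − 0.7 = 5.6 V, so I_R = 5.6/0.82 = 6.83 mA.
Check D_A: its anode-to-cathode voltage is 3.1 − 5.6 = -2.5 V < 0.7 V, so it is off. The assumption is consistent.

Only D_B conducts; I_R ≈ 6.8 mA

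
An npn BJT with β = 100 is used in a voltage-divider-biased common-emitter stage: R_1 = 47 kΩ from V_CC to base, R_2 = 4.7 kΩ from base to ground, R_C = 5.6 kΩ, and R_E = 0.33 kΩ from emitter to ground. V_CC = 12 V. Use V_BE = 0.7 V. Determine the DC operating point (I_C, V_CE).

Thevenize the base divider: V_Th = V_CC·R_2/(R_1+R_2) = 12×4.7/51.7 = 1.09 V, R_Th = R_1‖R_2 = 4.27 kΩ.
Base-emitter loop: V_Th = I_B·R_Th + V_BE + (β+1)I_B·R_E, so I_B = (1.09 − 0.7) / (4.27 + 101×0.33) = 0.0104 mA.
I_C = β·I_B = 100×0.0104 = 1.04 mA, and I_E = (β+1)I_B = 1.05 mA.
V_CE = V_CC − I_C·R_C − I_E·R_E = 12 − 1.04×5.6 − 1.05×0.33 = 5.83 V.
V_CE = 5.83 V > 0.2 V confirms active-region operation.

I_C ≈ 1 mA, V_CE ≈ 5.8 V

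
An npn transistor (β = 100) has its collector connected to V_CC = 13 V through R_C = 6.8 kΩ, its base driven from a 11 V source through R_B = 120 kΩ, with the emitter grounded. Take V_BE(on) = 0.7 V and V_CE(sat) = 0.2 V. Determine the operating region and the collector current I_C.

saturation; I_C ≈ 1.9 mA

Assume active: I_B = (11 − 0.7)/120 = 0.0858 mA, giving I_C = β·I_B = 8.58 mA.
But then V_CE = 13 − 8.58×6.8 = -45.4 V < V_CE(sat) = 0.2 V — impossible in the active region.
So the transistor is saturated. With V_CE = 0.2 V, I_C = (V_CC − 0.2)/R_C = 12.8/6.8 = 1.88 mA.
Check: β·I_B = 8.58 mA > I_C = 1.88 mA, confirming saturation.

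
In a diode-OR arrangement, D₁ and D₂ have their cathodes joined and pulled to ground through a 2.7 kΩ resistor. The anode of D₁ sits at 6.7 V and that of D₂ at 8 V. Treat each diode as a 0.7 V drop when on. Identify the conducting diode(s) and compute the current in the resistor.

Only D₂ conducts; I_R ≈ 2.7 mA

Assume both conduct. Then node N would need to be at both 6.7−0.7 = 6 V and 8−0.7 = 7.3 V, which is impossible.
Assume only D₂ conducts: V_N = 8 − 0.7 = 7.3 V, so I_R = 7.3/2.7 = 2.7 mA.
Check D₁: its anode-to-cathode voltage is 6.7 − 7.3 = -0.6 V < 0.7 V, so it is off. The assumption is consistent.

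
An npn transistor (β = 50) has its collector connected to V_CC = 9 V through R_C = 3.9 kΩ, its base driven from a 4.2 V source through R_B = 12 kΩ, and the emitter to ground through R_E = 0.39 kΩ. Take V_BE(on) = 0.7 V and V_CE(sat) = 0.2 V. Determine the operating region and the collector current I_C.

Assume active: I_B = (4.2 − 0.7)/(12 + 51×0.39) = 0.11 mA, I_C = β·I_B = 5.49 mA.
Then V_CE = 9 − 5.49×3.9 − 5.6×0.39 = -14.6 V < 0.2 V — the active assumption fails.
Re-solve with V_CE = 0.2 V. KCL at the emitter: V_E/R_E = (V_BB−0.7−V_E)/R_B + (V_CC−0.2−V_E)/R_C, giving V_E = 0.877 V.
I_C = (V_CC − 0.2 − V_E)/R_C = (8.8 − 0.877)/3.9 = 2.03 mA.
Check: I_B = (3.5 − 0.877)/12 = 0.219 mA, and β·I_B = 10.9 mA > I_C, confirming saturation.

saturation; I_C ≈ 2 mA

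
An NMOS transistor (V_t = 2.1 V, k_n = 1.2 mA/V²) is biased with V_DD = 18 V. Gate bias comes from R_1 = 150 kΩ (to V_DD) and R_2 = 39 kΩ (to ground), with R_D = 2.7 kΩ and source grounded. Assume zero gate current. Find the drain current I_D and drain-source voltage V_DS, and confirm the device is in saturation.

V_G = V_DD·R_2/(R_1+R_2) = 18×39/189 = 3.71 V. With the source grounded, V_GS = V_G = 3.71 V.
Assume saturation: I_D = (k_n/2)(V_GS − V_t)² = (1.2/2)×(3.71 − 2.1)² = 0.6×1.61² = 1.56 mA.
V_DS = V_DD − I_D·R_D = 18 − 1.56×2.7 = 13.8 V.
Saturation requires V_DS ≥ V_GS − V_t = 1.61 V; 13.8 ≥ 1.61 ✓.

I_D ≈ 1.6 mA, V_DS ≈ 14 V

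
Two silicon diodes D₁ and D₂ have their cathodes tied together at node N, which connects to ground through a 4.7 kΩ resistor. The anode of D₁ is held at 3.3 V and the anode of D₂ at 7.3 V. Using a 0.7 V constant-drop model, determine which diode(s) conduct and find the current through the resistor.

Assume both conduct. Then node N would need to be at both 3.3−0.7 = 2.6 V and 7.3−0.7 = 6.6 V, which is impossible.
Assume only D₂ conducts: V_N = 7.3 − 0.7 = 6.6 V, so I_R = 6.6/4.7 = 1.4 mA.
Check D₁: its anode-to-cathode voltage is 3.3 − 6.6 = -3.3 V < 0.7 V, so it is off. The assumption is consistent.

Only D₂ conducts; I_R ≈ 1.4 mA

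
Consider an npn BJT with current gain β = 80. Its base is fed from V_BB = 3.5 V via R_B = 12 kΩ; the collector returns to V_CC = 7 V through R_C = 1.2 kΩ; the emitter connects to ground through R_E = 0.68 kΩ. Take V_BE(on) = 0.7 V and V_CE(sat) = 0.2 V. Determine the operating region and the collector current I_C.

active; I_C ≈ 3.3 mA

Assume active. Base-emitter loop: I_B = (V_BB − V_BE)/(R_B + (β+1)R_E) = (3.5 − 0.7)/(12 + 81×0.68) = 0.0417 mA.
I_C = β·I_B = 80×0.0417 = 3.34 mA.
V_CE = V_CC − I_C·R_C − I_E·R_E = 7 − 3.34×1.2 − 3.38×0.68 = 0.694 V > V_CE(sat), so the active-region assumption holds.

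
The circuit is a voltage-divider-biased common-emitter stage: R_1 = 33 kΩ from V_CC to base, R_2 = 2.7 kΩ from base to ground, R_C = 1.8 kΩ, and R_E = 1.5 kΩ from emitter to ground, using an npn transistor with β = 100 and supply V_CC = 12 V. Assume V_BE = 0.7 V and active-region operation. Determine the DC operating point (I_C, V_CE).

Thevenize the base divider: V_Th = V_CC·R_2/(R_1+R_2) = 12×2.7/35.7 = 0.908 V, R_Th = R_1‖R_2 = 2.5 kΩ.
Base-emitter loop: V_Th = I_B·R_Th + V_BE + (β+1)I_B·R_E, so I_B = (0.908 − 0.7) / (2.5 + 101×1.5) = 0.00135 mA.
I_C = β·I_B = 100×0.00135 = 0.135 mA, and I_E = (β+1)I_B = 0.136 mA.
V_CE = V_CC − I_C·R_C − I_E·R_E = 12 − 0.135×1.8 − 0.136×1.5 = 11.6 V.
V_CE = 11.6 V > 0.2 V confirms active-region operation.

I_C ≈ 0.13 mA, V_CE ≈ 12 V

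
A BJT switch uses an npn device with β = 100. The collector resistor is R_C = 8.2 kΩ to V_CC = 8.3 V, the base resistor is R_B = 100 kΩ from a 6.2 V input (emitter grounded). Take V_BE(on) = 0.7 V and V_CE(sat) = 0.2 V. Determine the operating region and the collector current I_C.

saturation; I_C ≈ 0.99 mA

Assume active: I_B = (6.2 − 0.7)/100 = 0.055 mA, giving I_C = β·I_B = 5.5 mA.
But then V_CE = 8.3 − 5.5×8.2 = -36.8 V < V_CE(sat) = 0.2 V — impossible in the active region.
So the transistor is saturated. With V_CE = 0.2 V, I_C = (V_CC − 0.2)/R_C = 8.1/8.2 = 0.988 mA.
Check: β·I_B = 5.5 mA > I_C = 0.988 mA, confirming saturation.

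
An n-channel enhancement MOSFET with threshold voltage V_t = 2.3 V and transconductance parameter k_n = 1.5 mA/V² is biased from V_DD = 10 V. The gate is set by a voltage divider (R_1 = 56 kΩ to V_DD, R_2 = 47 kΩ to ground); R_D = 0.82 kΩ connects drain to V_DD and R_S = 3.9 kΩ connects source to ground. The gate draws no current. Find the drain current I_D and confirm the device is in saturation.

I_D ≈ 0.39 mA

V_G = V_DD·R_2/(R_1+R_2) = 10×47/103 = 4.56 V.
Assume saturation: I_D = (k_n/2)(V_GS − V_t)² with V_GS = V_G − I_D·R_S = 4.56 − 3.9·I_D.
Substituting gives 11.4·I_D² − 14.2·I_D + 3.84 = 0, with roots I_D = 0.394 or 0.854 mA.
The root I_D = 0.854 mA gives V_GS = 1.23 V ≤ V_t, so take I_D = 0.394 mA.
Then V_GS = 3.03 V and V_DS = V_DD − I_D(R_D+R_S) = 10 − 0.394×4.72 = 8.14 V.
Saturation requires V_DS ≥ V_GS − V_t = 0.725 V; 8.14 ≥ 0.725 ✓.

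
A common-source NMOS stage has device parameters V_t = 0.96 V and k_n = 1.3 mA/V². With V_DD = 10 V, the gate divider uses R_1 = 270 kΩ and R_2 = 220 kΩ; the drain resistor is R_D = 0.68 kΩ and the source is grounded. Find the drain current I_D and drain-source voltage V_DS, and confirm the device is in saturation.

V_G = V_DD·R_2/(R_1+R_2) = 10×220/490 = 4.49 V. With the source grounded, V_GS = V_G = 4.49 V.
Assume saturation: I_D = (k_n/2)(V_GS − V_t)² = (1.3/2)×(4.49 − 0.96)² = 0.65×3.53² = 8.1 mA.
V_DS = V_DD − I_D·R_D = 10 − 8.1×0.68 = 4.49 V.
Saturation requires V_DS ≥ V_GS − V_t = 3.53 V; 4.49 ≥ 3.53 ✓.

I_D ≈ 8.1 mA, V_DS ≈ 4.5 V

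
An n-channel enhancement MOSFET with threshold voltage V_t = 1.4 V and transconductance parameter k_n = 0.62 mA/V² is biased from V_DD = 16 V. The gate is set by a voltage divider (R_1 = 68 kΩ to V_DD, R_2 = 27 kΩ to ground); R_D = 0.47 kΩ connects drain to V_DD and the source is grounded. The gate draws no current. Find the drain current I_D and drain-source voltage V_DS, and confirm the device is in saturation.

I_D ≈ 3.1 mA, V_DS ≈ 15 V

V_G = V_DD·R_2/(R_1+R_2) = 16×27/95 = 4.55 V. With the source grounded, V_GS = V_G = 4.55 V.
Assume saturation: I_D = (k_n/2)(V_GS − V_t)² = (0.62/2)×(4.55 − 1.4)² = 0.31×3.15² = 3.07 mA.
V_DS = V_DD − I_D·R_D = 16 − 3.07×0.47 = 14.6 V.
Saturation requires V_DS ≥ V_GS − V_t = 3.15 V; 14.6 ≥ 3.15 ✓.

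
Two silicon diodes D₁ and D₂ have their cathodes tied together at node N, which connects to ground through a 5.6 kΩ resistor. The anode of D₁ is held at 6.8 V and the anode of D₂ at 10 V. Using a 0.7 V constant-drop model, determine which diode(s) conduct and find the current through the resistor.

Assume both conduct. Then node N would need to be at both 6.8−0.7 = 6.1 V and 10−0.7 = 9.3 V, which is impossible.
Assume only D₂ conducts: V_N = 10 − 0.7 = 9.3 V, so I_R = 9.3/5.6 = 1.66 mA.
Check D₁: its anode-to-cathode voltage is 6.8 − 9.3 = -2.5 V < 0.7 V, so it is off. The assumption is consistent.

Only D₂ conducts; I_R ≈ 1.7 mA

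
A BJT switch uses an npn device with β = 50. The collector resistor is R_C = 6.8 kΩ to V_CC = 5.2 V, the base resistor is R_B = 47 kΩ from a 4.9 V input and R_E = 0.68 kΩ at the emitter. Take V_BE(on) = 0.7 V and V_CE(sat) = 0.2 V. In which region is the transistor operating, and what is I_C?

Assume active: I_B = (4.9 − 0.7)/(47 + 51×0.68) = 0.0514 mA, I_C = β·I_B = 2.57 mA.
Then V_CE = 5.2 − 2.57×6.8 − 2.62×0.68 = -14.1 V < 0.2 V — the active assumption fails.
Re-solve with V_CE = 0.2 V. KCL at the emitter: V_E/R_E = (V_BB−0.7−V_E)/R_B + (V_CC−0.2−V_E)/R_C, giving V_E = 0.503 V.
I_C = (V_CC − 0.2 − V_E)/R_C = (5 − 0.503)/6.8 = 0.661 mA.
Check: I_B = (4.2 − 0.503)/47 = 0.0787 mA, and β·I_B = 3.93 mA > I_C, confirming saturation.

saturation; I_C ≈ 0.66 mA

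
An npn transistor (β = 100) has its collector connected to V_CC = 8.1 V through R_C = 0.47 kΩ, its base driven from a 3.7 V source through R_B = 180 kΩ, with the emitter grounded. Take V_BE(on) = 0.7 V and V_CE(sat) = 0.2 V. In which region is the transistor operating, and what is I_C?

active; I_C ≈ 1.7 mA

Assume active. Base-emitter loop: I_B = (V_BB − V_BE)/R_B = (3.7 − 0.7)/180 = 0.0167 mA.
I_C = β·I_B = 100×0.0167 = 1.67 mA.
V_CE = V_CC − I_C·R_C = 8.1 − 1.67×0.47 = 7.32 V > V_CE(sat), so the active-region assumption holds.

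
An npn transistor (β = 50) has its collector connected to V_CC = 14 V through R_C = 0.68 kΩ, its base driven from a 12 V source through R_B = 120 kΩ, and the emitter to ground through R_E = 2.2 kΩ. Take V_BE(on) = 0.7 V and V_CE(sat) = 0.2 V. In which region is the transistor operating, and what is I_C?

Assume active. Base-emitter loop: I_B = (V_BB − V_BE)/(R_B + (β+1)R_E) = (12 − 0.7)/(120 + 51×2.2) = 0.0487 mA.
I_C = β·I_B = 50×0.0487 = 2.43 mA.
V_CE = V_CC − I_C·R_C − I_E·R_E = 14 − 2.43×0.68 − 2.48×2.2 = 6.89 V > V_CE(sat), so the active-region assumption holds.

active; I_C ≈ 2.4 mA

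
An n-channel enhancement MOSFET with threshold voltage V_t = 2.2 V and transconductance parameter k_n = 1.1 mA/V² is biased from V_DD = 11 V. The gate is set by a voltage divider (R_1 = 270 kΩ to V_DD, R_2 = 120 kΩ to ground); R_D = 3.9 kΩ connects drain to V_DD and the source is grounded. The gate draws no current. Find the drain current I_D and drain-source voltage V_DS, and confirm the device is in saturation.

I_D ≈ 0.77 mA, V_DS ≈ 8 V

V_G = V_DD·R_2/(R_1+R_2) = 11×120/390 = 3.38 V. With the source grounded, V_GS = V_G = 3.38 V.
Assume saturation: I_D = (k_n/2)(V_GS − V_t)² = (1.1/2)×(3.38 − 2.2)² = 0.55×1.18² = 0.772 mA.
V_DS = V_DD − I_D·R_D = 11 − 0.772×3.9 = 7.99 V.
Saturation requires V_DS ≥ V_GS − V_t = 1.18 V; 7.99 ≥ 1.18 ✓.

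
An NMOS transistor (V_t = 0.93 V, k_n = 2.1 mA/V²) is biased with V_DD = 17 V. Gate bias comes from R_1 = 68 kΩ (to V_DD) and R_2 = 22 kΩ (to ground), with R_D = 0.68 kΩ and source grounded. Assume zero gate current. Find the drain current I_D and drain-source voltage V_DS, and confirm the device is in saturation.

I_D ≈ 11 mA, V_DS ≈ 9.6 V

V_G = V_DD·R_2/(R_1+R_2) = 17×22/90 = 4.16 V. With the source grounded, V_GS = V_G = 4.16 V.
Assume saturation: I_D = (k_n/2)(V_GS − V_t)² = (2.1/2)×(4.16 − 0.93)² = 1.05×3.23² = 10.9 mA.
V_DS = V_DD − I_D·R_D = 17 − 10.9×0.68 = 9.57 V.
Saturation requires V_DS ≥ V_GS − V_t = 3.23 V; 9.57 ≥ 3.23 ✓.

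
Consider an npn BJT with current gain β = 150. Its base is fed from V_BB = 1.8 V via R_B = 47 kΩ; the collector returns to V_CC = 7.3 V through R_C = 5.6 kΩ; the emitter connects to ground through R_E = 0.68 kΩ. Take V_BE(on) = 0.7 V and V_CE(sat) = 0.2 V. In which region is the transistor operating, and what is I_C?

active; I_C ≈ 1.1 mA

Assume active. Base-emitter loop: I_B = (V_BB − V_BE)/(R_B + (β+1)R_E) = (1.8 − 0.7)/(47 + 151×0.68) = 0.00735 mA.
I_C = β·I_B = 150×0.00735 = 1.1 mA.
V_CE = V_CC − I_C·R_C − I_E·R_E = 7.3 − 1.1×5.6 − 1.11×0.68 = 0.372 V > V_CE(sat), so the active-region assumption holds.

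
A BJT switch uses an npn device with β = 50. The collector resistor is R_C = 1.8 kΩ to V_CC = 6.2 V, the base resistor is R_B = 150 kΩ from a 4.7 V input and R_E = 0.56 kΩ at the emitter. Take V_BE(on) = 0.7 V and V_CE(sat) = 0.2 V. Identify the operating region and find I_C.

active; I_C ≈ 1.1 mA

Assume active. Base-emitter loop: I_B = (V_BB − V_BE)/(R_B + (β+1)R_E) = (4.7 − 0.7)/(150 + 51×0.56) = 0.0224 mA.
I_C = β·I_B = 50×0.0224 = 1.12 mA.
V_CE = V_CC − I_C·R_C − I_E·R_E = 6.2 − 1.12×1.8 − 1.14×0.56 = 3.54 V > V_CE(sat), so the active-region assumption holds.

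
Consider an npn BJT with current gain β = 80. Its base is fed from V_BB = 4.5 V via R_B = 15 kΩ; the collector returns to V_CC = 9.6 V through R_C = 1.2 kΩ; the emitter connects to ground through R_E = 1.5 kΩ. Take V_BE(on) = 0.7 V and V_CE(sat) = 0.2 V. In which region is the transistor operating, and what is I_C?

Assume active. Base-emitter loop: I_B = (V_BB − V_BE)/(R_B + (β+1)R_E) = (4.5 − 0.7)/(15 + 81×1.5) = 0.0278 mA.
I_C = β·I_B = 80×0.0278 = 2.23 mA.
V_CE = V_CC − I_C·R_C − I_E·R_E = 9.6 − 2.23×1.2 − 2.25×1.5 = 3.55 V > V_CE(sat), so the active-region assumption holds.

active; I_C ≈ 2.2 mA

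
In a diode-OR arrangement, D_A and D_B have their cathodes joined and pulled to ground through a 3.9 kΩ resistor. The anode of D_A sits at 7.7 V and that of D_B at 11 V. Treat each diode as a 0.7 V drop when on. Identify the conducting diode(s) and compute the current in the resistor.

Only D_B conducts; I_R ≈ 2.6 mA

Assume both conduct. Then node N would need to be at both 7.7−0.7 = 7 V and 11−0.7 = 10.3 V, which is impossible.
Assume only D_B conducts: V_N = 11 − 0.7 = 10.3 V, so I_R = 10.3/3.9 = 2.64 mA.
Check D_A: its anode-to-cathode voltage is 7.7 − 10.3 = -2.6 V < 0.7 V, so it is off. The assumption is consistent.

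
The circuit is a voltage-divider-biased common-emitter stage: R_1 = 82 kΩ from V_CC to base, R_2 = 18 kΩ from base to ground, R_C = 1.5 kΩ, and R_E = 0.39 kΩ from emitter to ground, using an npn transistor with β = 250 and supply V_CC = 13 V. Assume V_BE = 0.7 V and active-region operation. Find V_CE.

V_CE ≈ 6.1 V

Thevenize the base divider: V_Th = V_CC·R_2/(R_1+R_2) = 13×18/100 = 2.34 V, R_Th = R_1‖R_2 = 14.8 kΩ.
Base-emitter loop: V_Th = I_B·R_Th + V_BE + (β+1)I_B·R_E, so I_B = (2.34 − 0.7) / (14.8 + 251×0.39) = 0.0146 mA.
I_C = β·I_B = 250×0.0146 = 3.64 mA, and I_E = (β+1)I_B = 3.65 mA.
V_CE = V_CC − I_C·R_C − I_E·R_E = 13 − 3.64×1.5 − 3.65×0.39 = 6.12 V.
V_CE = 6.12 V > 0.2 V confirms active-region operation.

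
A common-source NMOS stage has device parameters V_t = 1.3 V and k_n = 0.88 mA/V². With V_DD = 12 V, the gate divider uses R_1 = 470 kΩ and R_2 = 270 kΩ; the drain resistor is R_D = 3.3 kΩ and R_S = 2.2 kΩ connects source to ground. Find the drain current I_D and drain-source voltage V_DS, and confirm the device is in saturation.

I_D ≈ 0.79 mA, V_DS ≈ 7.7 V

V_G = V_DD·R_2/(R_1+R_2) = 12×270/740 = 4.38 V.
Assume saturation: I_D = (k_n/2)(V_GS − V_t)² with V_GS = V_G − I_D·R_S = 4.38 − 2.2·I_D.
Substituting gives 2.13·I_D² − 6.96·I_D + 4.17 = 0, with roots I_D = 0.79 or 2.48 mA.
The root I_D = 2.48 mA gives V_GS = -1.07 V ≤ V_t, so take I_D = 0.79 mA.
Then V_GS = 2.64 V and V_DS = V_DD − I_D(R_D+R_S) = 12 − 0.79×5.5 = 7.65 V.
Saturation requires V_DS ≥ V_GS − V_t = 1.34 V; 7.65 ≥ 1.34 ✓.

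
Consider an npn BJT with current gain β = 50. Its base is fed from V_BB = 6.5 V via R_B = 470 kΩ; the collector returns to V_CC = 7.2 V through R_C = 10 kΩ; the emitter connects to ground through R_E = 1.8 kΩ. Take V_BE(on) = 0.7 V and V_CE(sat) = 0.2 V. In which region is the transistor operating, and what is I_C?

Assume active. Base-emitter loop: I_B = (V_BB − V_BE)/(R_B + (β+1)R_E) = (6.5 − 0.7)/(470 + 51×1.8) = 0.0103 mA.
I_C = β·I_B = 50×0.0103 = 0.516 mA.
V_CE = V_CC − I_C·R_C − I_E·R_E = 7.2 − 0.516×10 − 0.527×1.8 = 1.09 V > V_CE(sat), so the active-region assumption holds.

active; I_C ≈ 0.52 mA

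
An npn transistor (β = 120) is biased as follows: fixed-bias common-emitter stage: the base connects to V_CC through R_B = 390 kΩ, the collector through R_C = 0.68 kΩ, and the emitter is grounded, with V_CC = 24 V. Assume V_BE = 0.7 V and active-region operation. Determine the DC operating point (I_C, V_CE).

Base loop: V_CC = I_B·R_B + V_BE, so I_B = (24 − 0.7)/390 kΩ = 0.0597 mA.
In the active region I_C = β·I_B = 120 × 0.0597 = 7.17 mA.
Collector loop: V_CE = V_CC − I_C·R_C = 24 − 7.17×0.68 = 19.1 V.
Since V_CE = 19.1 V > V_CE(sat) ≈ 0.2 V, the transistor is in the active region as assumed.

I_C ≈ 7.2 mA, V_CE ≈ 19 V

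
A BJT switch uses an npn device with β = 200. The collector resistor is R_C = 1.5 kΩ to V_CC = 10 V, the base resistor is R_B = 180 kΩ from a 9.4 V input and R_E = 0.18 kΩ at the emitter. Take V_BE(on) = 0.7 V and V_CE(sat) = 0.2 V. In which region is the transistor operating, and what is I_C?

Assume active: I_B = (9.4 − 0.7)/(180 + 201×0.18) = 0.0402 mA, I_C = β·I_B = 8.05 mA.
Then V_CE = 10 − 8.05×1.5 − 8.09×0.18 = -3.53 V < 0.2 V — the active assumption fails.
Re-solve with V_CE = 0.2 V. KCL at the emitter: V_E/R_E = (V_BB−0.7−V_E)/R_B + (V_CC−0.2−V_E)/R_C, giving V_E = 1.06 V.
I_C = (V_CC − 0.2 − V_E)/R_C = (9.8 − 1.06)/1.5 = 5.83 mA.
Check: I_B = (8.7 − 1.06)/180 = 0.0425 mA, and β·I_B = 8.49 mA > I_C, confirming saturation.

saturation; I_C ≈ 5.8 mA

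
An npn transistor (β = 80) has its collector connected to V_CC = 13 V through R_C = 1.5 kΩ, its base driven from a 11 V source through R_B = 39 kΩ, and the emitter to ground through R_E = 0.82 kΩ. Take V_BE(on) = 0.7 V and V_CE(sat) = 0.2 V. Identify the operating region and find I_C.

saturation; I_C ≈ 5.5 mA

Assume active: I_B = (11 − 0.7)/(39 + 81×0.82) = 0.0977 mA, I_C = β·I_B = 7.82 mA.
Then V_CE = 13 − 7.82×1.5 − 7.91×0.82 = -5.21 V < 0.2 V — the active assumption fails.
Re-solve with V_CE = 0.2 V. KCL at the emitter: V_E/R_E = (V_BB−0.7−V_E)/R_B + (V_CC−0.2−V_E)/R_C, giving V_E = 4.6 V.
I_C = (V_CC − 0.2 − V_E)/R_C = (12.8 − 4.6)/1.5 = 5.47 mA.
Check: I_B = (10.3 − 4.6)/39 = 0.146 mA, and β·I_B = 11.7 mA > I_C, confirming saturation.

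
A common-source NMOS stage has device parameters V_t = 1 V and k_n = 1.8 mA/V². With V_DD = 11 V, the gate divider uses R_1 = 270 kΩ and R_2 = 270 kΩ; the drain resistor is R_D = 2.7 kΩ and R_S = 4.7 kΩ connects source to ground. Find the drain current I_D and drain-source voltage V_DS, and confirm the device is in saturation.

V_G = V_DD·R_2/(R_1+R_2) = 11×270/540 = 5.5 V.
Assume saturation: I_D = (k_n/2)(V_GS − V_t)² with V_GS = V_G − I_D·R_S = 5.5 − 4.7·I_D.
Substituting gives 19.9·I_D² − 39.1·I_D + 18.2 = 0, with roots I_D = 0.762 or 1.2 mA.
The root I_D = 1.2 mA gives V_GS = -0.156 V ≤ V_t, so take I_D = 0.762 mA.
Then V_GS = 1.92 V and V_DS = V_DD − I_D(R_D+R_S) = 11 − 0.762×7.4 = 5.36 V.
Saturation requires V_DS ≥ V_GS − V_t = 0.92 V; 5.36 ≥ 0.92 ✓.

I_D ≈ 0.76 mA, V_DS ≈ 5.4 V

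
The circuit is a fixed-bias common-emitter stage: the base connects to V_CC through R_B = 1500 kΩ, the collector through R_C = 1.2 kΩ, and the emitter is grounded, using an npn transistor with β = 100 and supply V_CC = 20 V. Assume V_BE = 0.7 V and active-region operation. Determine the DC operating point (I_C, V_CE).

I_C ≈ 1.3 mA, V_CE ≈ 18 V

Base loop: V_CC = I_B·R_B + V_BE, so I_B = (20 − 0.7)/1500 kΩ = 0.0129 mA.
In the active region I_C = β·I_B = 100 × 0.0129 = 1.29 mA.
Collector loop: V_CE = V_CC − I_C·R_C = 20 − 1.29×1.2 = 18.5 V.
Since V_CE = 18.5 V > V_CE(sat) ≈ 0.2 V, the transistor is in the active region as assumed.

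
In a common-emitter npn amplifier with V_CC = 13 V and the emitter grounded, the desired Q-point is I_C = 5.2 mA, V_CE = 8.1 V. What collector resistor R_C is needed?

Collector loop: V_CC = I_C·R_C + V_CE.
R_C = (V_CC − V_CE)/I_C = (13 − 8.1)/5.2 = 0.942 kΩ.

R_C ≈ 0.94 kΩ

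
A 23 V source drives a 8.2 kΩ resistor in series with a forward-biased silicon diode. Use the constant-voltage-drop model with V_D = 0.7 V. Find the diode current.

I ≈ 2.7 mA

KVL around the loop: 23 = V_D + I·R = 0.7 + I × 8.2 kΩ.
So I = (23 − 0.7) / 8.2 kΩ = 22.3 / 8.2 = 2.72 mA.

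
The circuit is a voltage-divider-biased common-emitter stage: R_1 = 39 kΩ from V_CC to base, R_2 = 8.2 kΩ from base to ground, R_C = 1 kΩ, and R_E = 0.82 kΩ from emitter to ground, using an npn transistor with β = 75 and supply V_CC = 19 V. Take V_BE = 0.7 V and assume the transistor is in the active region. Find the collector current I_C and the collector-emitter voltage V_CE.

Thevenize the base divider: V_Th = V_CC·R_2/(R_1+R_2) = 19×8.2/47.2 = 3.3 V, R_Th = R_1‖R_2 = 6.78 kΩ.
Base-emitter loop: V_Th = I_B·R_Th + V_BE + (β+1)I_B·R_E, so I_B = (3.3 − 0.7) / (6.78 + 76×0.82) = 0.0376 mA.
I_C = β·I_B = 75×0.0376 = 2.82 mA, and I_E = (β+1)I_B = 2.86 mA.
V_CE = V_CC − I_C·R_C − I_E·R_E = 19 − 2.82×1 − 2.86×0.82 = 13.8 V.
V_CE = 13.8 V > 0.2 V confirms active-region operation.

I_C ≈ 2.8 mA, V_CE ≈ 14 V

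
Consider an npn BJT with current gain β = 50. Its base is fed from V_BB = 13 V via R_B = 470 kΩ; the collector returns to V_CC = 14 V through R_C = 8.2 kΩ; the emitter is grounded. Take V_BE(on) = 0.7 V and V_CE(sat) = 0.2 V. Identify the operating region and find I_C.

Assume active. Base-emitter loop: I_B = (V_BB − V_BE)/R_B = (13 − 0.7)/470 = 0.0262 mA.
I_C = β·I_B = 50×0.0262 = 1.31 mA.
V_CE = V_CC − I_C·R_C = 14 − 1.31×8.2 = 3.27 V > V_CE(sat), so the active-region assumption holds.

active; I_C ≈ 1.3 mA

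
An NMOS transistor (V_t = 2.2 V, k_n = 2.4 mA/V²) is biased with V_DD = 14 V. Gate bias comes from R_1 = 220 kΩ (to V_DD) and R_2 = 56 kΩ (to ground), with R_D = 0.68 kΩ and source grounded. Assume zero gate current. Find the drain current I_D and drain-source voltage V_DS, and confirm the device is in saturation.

V_G = V_DD·R_2/(R_1+R_2) = 14×56/276 = 2.84 V. With the source grounded, V_GS = V_G = 2.84 V.
Assume saturation: I_D = (k_n/2)(V_GS − V_t)² = (2.4/2)×(2.84 − 2.2)² = 1.2×0.641² = 0.492 mA.
V_DS = V_DD − I_D·R_D = 14 − 0.492×0.68 = 13.7 V.
Saturation requires V_DS ≥ V_GS − V_t = 0.641 V; 13.7 ≥ 0.641 ✓.

I_D ≈ 0.49 mA, V_DS ≈ 14 V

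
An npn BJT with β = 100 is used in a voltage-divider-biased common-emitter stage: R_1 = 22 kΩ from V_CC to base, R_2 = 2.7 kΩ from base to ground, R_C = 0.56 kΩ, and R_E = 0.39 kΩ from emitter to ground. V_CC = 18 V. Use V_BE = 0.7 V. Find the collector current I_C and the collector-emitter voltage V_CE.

I_C ≈ 3 mA, V_CE ≈ 15 V

Thevenize the base divider: V_Th = V_CC·R_2/(R_1+R_2) = 18×2.7/24.7 = 1.97 V, R_Th = R_1‖R_2 = 2.4 kΩ.
Base-emitter loop: V_Th = I_B·R_Th + V_BE + (β+1)I_B·R_E, so I_B = (1.97 − 0.7) / (2.4 + 101×0.39) = 0.0303 mA.
I_C = β·I_B = 100×0.0303 = 3.03 mA, and I_E = (β+1)I_B = 3.06 mA.
V_CE = V_CC − I_C·R_C − I_E·R_E = 18 − 3.03×0.56 − 3.06×0.39 = 15.1 V.
V_CE = 15.1 V > 0.2 V confirms active-region operation.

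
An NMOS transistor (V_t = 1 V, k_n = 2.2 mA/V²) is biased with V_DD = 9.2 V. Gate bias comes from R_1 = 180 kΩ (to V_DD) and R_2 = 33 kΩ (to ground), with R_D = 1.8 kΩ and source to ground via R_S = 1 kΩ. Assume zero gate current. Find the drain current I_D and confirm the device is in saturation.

V_G = V_DD·R_2/(R_1+R_2) = 9.2×33/213 = 1.43 V.
Assume saturation: I_D = (k_n/2)(V_GS − V_t)² with V_GS = V_G − I_D·R_S = 1.43 − 1·I_D.
Substituting gives 1.1·I_D² − 1.94·I_D + 0.199 = 0, with roots I_D = 0.11 or 1.65 mA.
The root I_D = 1.65 mA gives V_GS = -0.225 V ≤ V_t, so take I_D = 0.11 mA.
Then V_GS = 1.32 V and V_DS = V_DD − I_D(R_D+R_S) = 9.2 − 0.11×2.8 = 8.89 V.
Saturation requires V_DS ≥ V_GS − V_t = 0.316 V; 8.89 ≥ 0.316 ✓.

I_D ≈ 0.11 mA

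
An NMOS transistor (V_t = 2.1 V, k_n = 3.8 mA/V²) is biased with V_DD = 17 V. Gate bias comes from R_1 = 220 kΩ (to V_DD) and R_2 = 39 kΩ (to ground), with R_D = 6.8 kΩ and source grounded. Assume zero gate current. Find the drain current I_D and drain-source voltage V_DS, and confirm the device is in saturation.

V_G = V_DD·R_2/(R_1+R_2) = 17×39/259 = 2.56 V. With the source grounded, V_GS = V_G = 2.56 V.
Assume saturation: I_D = (k_n/2)(V_GS − V_t)² = (3.8/2)×(2.56 − 2.1)² = 1.9×0.46² = 0.402 mA.
V_DS = V_DD − I_D·R_D = 17 − 0.402×6.8 = 14.3 V.
Saturation requires V_DS ≥ V_GS − V_t = 0.46 V; 14.3 ≥ 0.46 ✓.

I_D ≈ 0.4 mA, V_DS ≈ 14 V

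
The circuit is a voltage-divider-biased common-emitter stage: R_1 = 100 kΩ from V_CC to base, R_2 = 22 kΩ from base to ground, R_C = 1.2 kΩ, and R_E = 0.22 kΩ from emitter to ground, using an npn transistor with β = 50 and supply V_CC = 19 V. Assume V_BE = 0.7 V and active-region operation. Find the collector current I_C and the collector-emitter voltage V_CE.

I_C ≈ 4.7 mA, V_CE ≈ 12 V

Thevenize the base divider: V_Th = V_CC·R_2/(R_1+R_2) = 19×22/122 = 3.43 V, R_Th = R_1‖R_2 = 18 kΩ.
Base-emitter loop: V_Th = I_B·R_Th + V_BE + (β+1)I_B·R_E, so I_B = (3.43 − 0.7) / (18 + 51×0.22) = 0.0932 mA.
I_C = β·I_B = 50×0.0932 = 4.66 mA, and I_E = (β+1)I_B = 4.75 mA.
V_CE = V_CC − I_C·R_C − I_E·R_E = 19 − 4.66×1.2 − 4.75×0.22 = 12.4 V.
V_CE = 12.4 V > 0.2 V confirms active-region operation.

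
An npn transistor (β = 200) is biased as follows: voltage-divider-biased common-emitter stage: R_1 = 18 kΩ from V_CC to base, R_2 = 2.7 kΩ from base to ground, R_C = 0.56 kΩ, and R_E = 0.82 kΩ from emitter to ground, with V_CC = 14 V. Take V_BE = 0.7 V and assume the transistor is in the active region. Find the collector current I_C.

Thevenize the base divider: V_Th = V_CC·R_2/(R_1+R_2) = 14×2.7/20.7 = 1.83 V, R_Th = R_1‖R_2 = 2.35 kΩ.
Base-emitter loop: V_Th = I_B·R_Th + V_BE + (β+1)I_B·R_E, so I_B = (1.83 − 0.7) / (2.35 + 201×0.82) = 0.00674 mA.
I_C = β·I_B = 200×0.00674 = 1.35 mA, and I_E = (β+1)I_B = 1.35 mA.
V_CE = V_CC − I_C·R_C − I_E·R_E = 14 − 1.35×0.56 − 1.35×0.82 = 12.1 V.
V_CE = 12.1 V > 0.2 V confirms active-region operation.

I_C ≈ 1.3 mA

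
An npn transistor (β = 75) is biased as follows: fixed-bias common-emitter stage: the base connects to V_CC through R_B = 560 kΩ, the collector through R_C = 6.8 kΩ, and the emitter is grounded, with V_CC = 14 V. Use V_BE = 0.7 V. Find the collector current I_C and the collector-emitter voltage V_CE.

I_C ≈ 1.8 mA, V_CE ≈ 1.9 V

Base loop: V_CC = I_B·R_B + V_BE, so I_B = (14 − 0.7)/560 kΩ = 0.0238 mA.
In the active region I_C = β·I_B = 75 × 0.0238 = 1.78 mA.
Collector loop: V_CE = V_CC − I_C·R_C = 14 − 1.78×6.8 = 1.89 V.
Since V_CE = 1.89 V > V_CE(sat) ≈ 0.2 V, the transistor is in the active region as assumed.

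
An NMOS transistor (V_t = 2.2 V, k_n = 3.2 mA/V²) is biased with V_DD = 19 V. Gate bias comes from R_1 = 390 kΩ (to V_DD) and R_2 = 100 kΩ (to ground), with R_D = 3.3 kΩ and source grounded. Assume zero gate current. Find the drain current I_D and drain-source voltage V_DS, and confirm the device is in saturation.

I_D ≈ 4.5 mA, V_DS ≈ 4.1 V

V_G = V_DD·R_2/(R_1+R_2) = 19×100/490 = 3.88 V. With the source grounded, V_GS = V_G = 3.88 V.
Assume saturation: I_D = (k_n/2)(V_GS − V_t)² = (3.2/2)×(3.88 − 2.2)² = 1.6×1.68² = 4.5 mA.
V_DS = V_DD − I_D·R_D = 19 − 4.5×3.3 = 4.14 V.
Saturation requires V_DS ≥ V_GS − V_t = 1.68 V; 4.14 ≥ 1.68 ✓.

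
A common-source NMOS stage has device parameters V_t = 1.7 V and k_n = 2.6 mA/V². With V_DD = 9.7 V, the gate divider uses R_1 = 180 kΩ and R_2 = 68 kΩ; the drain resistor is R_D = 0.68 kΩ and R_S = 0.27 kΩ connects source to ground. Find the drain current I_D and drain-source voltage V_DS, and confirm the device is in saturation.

V_G = V_DD·R_2/(R_1+R_2) = 9.7×68/248 = 2.66 V.
Assume saturation: I_D = (k_n/2)(V_GS − V_t)² with V_GS = V_G − I_D·R_S = 2.66 − 0.27·I_D.
Substituting gives 0.0948·I_D² − 1.67·I_D + 1.2 = 0, with roots I_D = 0.747 or 16.9 mA.
The root I_D = 16.9 mA gives V_GS = -1.91 V ≤ V_t, so take I_D = 0.747 mA.
Then V_GS = 2.46 V and V_DS = V_DD − I_D(R_D+R_S) = 9.7 − 0.747×0.95 = 8.99 V.
Saturation requires V_DS ≥ V_GS − V_t = 0.758 V; 8.99 ≥ 0.758 ✓.

I_D ≈ 0.75 mA, V_DS ≈ 9 V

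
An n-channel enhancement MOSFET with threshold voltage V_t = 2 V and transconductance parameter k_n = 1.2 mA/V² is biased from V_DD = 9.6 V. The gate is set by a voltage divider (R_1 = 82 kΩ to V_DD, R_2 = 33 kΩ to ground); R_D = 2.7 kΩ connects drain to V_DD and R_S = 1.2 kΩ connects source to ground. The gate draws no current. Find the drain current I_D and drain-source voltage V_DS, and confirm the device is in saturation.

I_D ≈ 0.18 mA, V_DS ≈ 8.9 V

V_G = V_DD·R_2/(R_1+R_2) = 9.6×33/115 = 2.75 V.
Assume saturation: I_D = (k_n/2)(V_GS − V_t)² with V_GS = V_G − I_D·R_S = 2.75 − 1.2·I_D.
Substituting gives 0.864·I_D² − 2.09·I_D + 0.342 = 0, with roots I_D = 0.177 or 2.24 mA.
The root I_D = 2.24 mA gives V_GS = 0.0684 V ≤ V_t, so take I_D = 0.177 mA.
Then V_GS = 2.54 V and V_DS = V_DD − I_D(R_D+R_S) = 9.6 − 0.177×3.9 = 8.91 V.
Saturation requires V_DS ≥ V_GS − V_t = 0.543 V; 8.91 ≥ 0.543 ✓.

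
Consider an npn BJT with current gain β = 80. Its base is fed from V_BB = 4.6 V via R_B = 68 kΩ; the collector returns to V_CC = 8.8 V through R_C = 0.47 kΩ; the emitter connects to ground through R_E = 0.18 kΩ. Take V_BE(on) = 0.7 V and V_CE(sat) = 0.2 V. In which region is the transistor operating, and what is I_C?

Assume active. Base-emitter loop: I_B = (V_BB − V_BE)/(R_B + (β+1)R_E) = (4.6 − 0.7)/(68 + 81×0.18) = 0.0472 mA.
I_C = β·I_B = 80×0.0472 = 3.78 mA.
V_CE = V_CC − I_C·R_C − I_E·R_E = 8.8 − 3.78×0.47 − 3.83×0.18 = 6.34 V > V_CE(sat), so the active-region assumption holds.

active; I_C ≈ 3.8 mA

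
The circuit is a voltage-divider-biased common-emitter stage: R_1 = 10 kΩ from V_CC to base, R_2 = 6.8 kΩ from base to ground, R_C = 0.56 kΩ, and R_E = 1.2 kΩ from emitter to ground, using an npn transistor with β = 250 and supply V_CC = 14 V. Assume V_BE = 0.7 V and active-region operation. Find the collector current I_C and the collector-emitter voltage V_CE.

Thevenize the base divider: V_Th = V_CC·R_2/(R_1+R_2) = 14×6.8/16.8 = 5.67 V, R_Th = R_1‖R_2 = 4.05 kΩ.
Base-emitter loop: V_Th = I_B·R_Th + V_BE + (β+1)I_B·R_E, so I_B = (5.67 − 0.7) / (4.05 + 251×1.2) = 0.0163 mA.
I_C = β·I_B = 250×0.0163 = 4.07 mA, and I_E = (β+1)I_B = 4.08 mA.
V_CE = V_CC − I_C·R_C − I_E·R_E = 14 − 4.07×0.56 − 4.08×1.2 = 6.82 V.
V_CE = 6.82 V > 0.2 V confirms active-region operation.

I_C ≈ 4.1 mA, V_CE ≈ 6.8 V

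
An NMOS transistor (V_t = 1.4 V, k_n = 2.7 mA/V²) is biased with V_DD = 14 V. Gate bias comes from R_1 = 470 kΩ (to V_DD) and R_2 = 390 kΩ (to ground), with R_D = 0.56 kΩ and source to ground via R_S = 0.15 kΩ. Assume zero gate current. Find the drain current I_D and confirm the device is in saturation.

V_G = V_DD·R_2/(R_1+R_2) = 14×390/860 = 6.35 V.
Assume saturation: I_D = (k_n/2)(V_GS − V_t)² with V_GS = V_G − I_D·R_S = 6.35 − 0.15·I_D.
Substituting gives 0.0304·I_D² − 3·I_D + 33.1 = 0, with roots I_D = 12.6 or 86.3 mA.
The root I_D = 86.3 mA gives V_GS = -6.6 V ≤ V_t, so take I_D = 12.6 mA.
Then V_GS = 4.46 V and V_DS = V_DD − I_D(R_D+R_S) = 14 − 12.6×0.71 = 5.04 V.
Saturation requires V_DS ≥ V_GS − V_t = 3.06 V; 5.04 ≥ 3.06 ✓.

I_D ≈ 13 mA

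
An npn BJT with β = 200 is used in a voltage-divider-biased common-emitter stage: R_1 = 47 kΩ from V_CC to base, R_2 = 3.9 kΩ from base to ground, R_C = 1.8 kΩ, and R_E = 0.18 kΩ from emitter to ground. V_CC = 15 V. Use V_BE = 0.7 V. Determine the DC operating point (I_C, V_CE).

I_C ≈ 2.3 mA, V_CE ≈ 11 V

Thevenize the base divider: V_Th = V_CC·R_2/(R_1+R_2) = 15×3.9/50.9 = 1.15 V, R_Th = R_1‖R_2 = 3.6 kΩ.
Base-emitter loop: V_Th = I_B·R_Th + V_BE + (β+1)I_B·R_E, so I_B = (1.15 − 0.7) / (3.6 + 201×0.18) = 0.0113 mA.
I_C = β·I_B = 200×0.0113 = 2.26 mA, and I_E = (β+1)I_B = 2.27 mA.
V_CE = V_CC − I_C·R_C − I_E·R_E = 15 − 2.26×1.8 − 2.27×0.18 = 10.5 V.
V_CE = 10.5 V > 0.2 V confirms active-region operation.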